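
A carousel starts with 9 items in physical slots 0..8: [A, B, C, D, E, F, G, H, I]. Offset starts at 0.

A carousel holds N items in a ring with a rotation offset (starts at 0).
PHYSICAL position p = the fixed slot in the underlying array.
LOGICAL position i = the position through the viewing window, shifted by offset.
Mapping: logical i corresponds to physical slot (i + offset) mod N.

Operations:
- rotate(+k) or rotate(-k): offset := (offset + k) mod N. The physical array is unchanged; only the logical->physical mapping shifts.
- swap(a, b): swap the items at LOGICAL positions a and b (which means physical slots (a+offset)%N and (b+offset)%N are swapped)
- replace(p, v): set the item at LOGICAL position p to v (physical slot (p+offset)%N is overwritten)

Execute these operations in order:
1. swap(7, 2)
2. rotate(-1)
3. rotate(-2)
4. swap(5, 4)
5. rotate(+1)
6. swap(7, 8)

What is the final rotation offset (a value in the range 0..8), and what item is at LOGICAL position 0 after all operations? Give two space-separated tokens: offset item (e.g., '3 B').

After op 1 (swap(7, 2)): offset=0, physical=[A,B,H,D,E,F,G,C,I], logical=[A,B,H,D,E,F,G,C,I]
After op 2 (rotate(-1)): offset=8, physical=[A,B,H,D,E,F,G,C,I], logical=[I,A,B,H,D,E,F,G,C]
After op 3 (rotate(-2)): offset=6, physical=[A,B,H,D,E,F,G,C,I], logical=[G,C,I,A,B,H,D,E,F]
After op 4 (swap(5, 4)): offset=6, physical=[A,H,B,D,E,F,G,C,I], logical=[G,C,I,A,H,B,D,E,F]
After op 5 (rotate(+1)): offset=7, physical=[A,H,B,D,E,F,G,C,I], logical=[C,I,A,H,B,D,E,F,G]
After op 6 (swap(7, 8)): offset=7, physical=[A,H,B,D,E,G,F,C,I], logical=[C,I,A,H,B,D,E,G,F]

Answer: 7 C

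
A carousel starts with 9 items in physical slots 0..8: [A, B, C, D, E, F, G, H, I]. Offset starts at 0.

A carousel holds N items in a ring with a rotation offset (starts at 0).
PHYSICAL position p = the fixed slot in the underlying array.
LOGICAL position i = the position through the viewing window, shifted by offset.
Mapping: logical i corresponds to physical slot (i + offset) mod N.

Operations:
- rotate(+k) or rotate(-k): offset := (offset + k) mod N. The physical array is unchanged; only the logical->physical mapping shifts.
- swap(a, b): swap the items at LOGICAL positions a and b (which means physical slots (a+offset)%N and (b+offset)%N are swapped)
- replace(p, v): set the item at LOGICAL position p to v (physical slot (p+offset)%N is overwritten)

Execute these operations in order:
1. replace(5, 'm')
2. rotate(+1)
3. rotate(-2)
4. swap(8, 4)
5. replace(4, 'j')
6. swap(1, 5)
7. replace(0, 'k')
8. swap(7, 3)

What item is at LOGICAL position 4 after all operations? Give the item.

After op 1 (replace(5, 'm')): offset=0, physical=[A,B,C,D,E,m,G,H,I], logical=[A,B,C,D,E,m,G,H,I]
After op 2 (rotate(+1)): offset=1, physical=[A,B,C,D,E,m,G,H,I], logical=[B,C,D,E,m,G,H,I,A]
After op 3 (rotate(-2)): offset=8, physical=[A,B,C,D,E,m,G,H,I], logical=[I,A,B,C,D,E,m,G,H]
After op 4 (swap(8, 4)): offset=8, physical=[A,B,C,H,E,m,G,D,I], logical=[I,A,B,C,H,E,m,G,D]
After op 5 (replace(4, 'j')): offset=8, physical=[A,B,C,j,E,m,G,D,I], logical=[I,A,B,C,j,E,m,G,D]
After op 6 (swap(1, 5)): offset=8, physical=[E,B,C,j,A,m,G,D,I], logical=[I,E,B,C,j,A,m,G,D]
After op 7 (replace(0, 'k')): offset=8, physical=[E,B,C,j,A,m,G,D,k], logical=[k,E,B,C,j,A,m,G,D]
After op 8 (swap(7, 3)): offset=8, physical=[E,B,G,j,A,m,C,D,k], logical=[k,E,B,G,j,A,m,C,D]

Answer: j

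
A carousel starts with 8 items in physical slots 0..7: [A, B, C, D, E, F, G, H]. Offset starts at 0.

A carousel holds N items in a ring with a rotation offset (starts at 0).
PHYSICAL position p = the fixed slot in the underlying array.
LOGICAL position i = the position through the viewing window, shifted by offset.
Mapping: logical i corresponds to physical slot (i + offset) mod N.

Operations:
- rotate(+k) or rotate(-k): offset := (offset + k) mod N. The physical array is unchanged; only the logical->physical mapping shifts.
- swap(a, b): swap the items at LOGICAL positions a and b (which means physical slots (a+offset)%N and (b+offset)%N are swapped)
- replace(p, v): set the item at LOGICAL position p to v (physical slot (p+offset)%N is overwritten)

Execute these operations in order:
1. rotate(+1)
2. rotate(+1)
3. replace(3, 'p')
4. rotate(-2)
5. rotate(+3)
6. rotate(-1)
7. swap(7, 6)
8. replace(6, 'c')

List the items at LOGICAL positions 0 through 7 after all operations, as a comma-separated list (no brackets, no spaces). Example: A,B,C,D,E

Answer: C,D,E,p,G,H,c,A

Derivation:
After op 1 (rotate(+1)): offset=1, physical=[A,B,C,D,E,F,G,H], logical=[B,C,D,E,F,G,H,A]
After op 2 (rotate(+1)): offset=2, physical=[A,B,C,D,E,F,G,H], logical=[C,D,E,F,G,H,A,B]
After op 3 (replace(3, 'p')): offset=2, physical=[A,B,C,D,E,p,G,H], logical=[C,D,E,p,G,H,A,B]
After op 4 (rotate(-2)): offset=0, physical=[A,B,C,D,E,p,G,H], logical=[A,B,C,D,E,p,G,H]
After op 5 (rotate(+3)): offset=3, physical=[A,B,C,D,E,p,G,H], logical=[D,E,p,G,H,A,B,C]
After op 6 (rotate(-1)): offset=2, physical=[A,B,C,D,E,p,G,H], logical=[C,D,E,p,G,H,A,B]
After op 7 (swap(7, 6)): offset=2, physical=[B,A,C,D,E,p,G,H], logical=[C,D,E,p,G,H,B,A]
After op 8 (replace(6, 'c')): offset=2, physical=[c,A,C,D,E,p,G,H], logical=[C,D,E,p,G,H,c,A]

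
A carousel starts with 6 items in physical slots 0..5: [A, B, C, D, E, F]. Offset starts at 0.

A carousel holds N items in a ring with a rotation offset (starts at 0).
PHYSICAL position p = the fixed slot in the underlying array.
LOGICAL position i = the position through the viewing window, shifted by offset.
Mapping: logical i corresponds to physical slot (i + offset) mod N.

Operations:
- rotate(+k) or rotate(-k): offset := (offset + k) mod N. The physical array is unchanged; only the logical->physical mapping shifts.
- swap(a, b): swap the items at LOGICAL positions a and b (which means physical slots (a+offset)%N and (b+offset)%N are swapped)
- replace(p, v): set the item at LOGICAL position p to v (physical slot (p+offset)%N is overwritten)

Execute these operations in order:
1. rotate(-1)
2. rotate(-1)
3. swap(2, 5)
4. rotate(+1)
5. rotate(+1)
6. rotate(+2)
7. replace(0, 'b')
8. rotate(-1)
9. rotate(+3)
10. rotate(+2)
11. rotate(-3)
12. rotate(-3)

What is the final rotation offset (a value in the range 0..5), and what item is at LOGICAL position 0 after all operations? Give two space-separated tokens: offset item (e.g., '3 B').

After op 1 (rotate(-1)): offset=5, physical=[A,B,C,D,E,F], logical=[F,A,B,C,D,E]
After op 2 (rotate(-1)): offset=4, physical=[A,B,C,D,E,F], logical=[E,F,A,B,C,D]
After op 3 (swap(2, 5)): offset=4, physical=[D,B,C,A,E,F], logical=[E,F,D,B,C,A]
After op 4 (rotate(+1)): offset=5, physical=[D,B,C,A,E,F], logical=[F,D,B,C,A,E]
After op 5 (rotate(+1)): offset=0, physical=[D,B,C,A,E,F], logical=[D,B,C,A,E,F]
After op 6 (rotate(+2)): offset=2, physical=[D,B,C,A,E,F], logical=[C,A,E,F,D,B]
After op 7 (replace(0, 'b')): offset=2, physical=[D,B,b,A,E,F], logical=[b,A,E,F,D,B]
After op 8 (rotate(-1)): offset=1, physical=[D,B,b,A,E,F], logical=[B,b,A,E,F,D]
After op 9 (rotate(+3)): offset=4, physical=[D,B,b,A,E,F], logical=[E,F,D,B,b,A]
After op 10 (rotate(+2)): offset=0, physical=[D,B,b,A,E,F], logical=[D,B,b,A,E,F]
After op 11 (rotate(-3)): offset=3, physical=[D,B,b,A,E,F], logical=[A,E,F,D,B,b]
After op 12 (rotate(-3)): offset=0, physical=[D,B,b,A,E,F], logical=[D,B,b,A,E,F]

Answer: 0 D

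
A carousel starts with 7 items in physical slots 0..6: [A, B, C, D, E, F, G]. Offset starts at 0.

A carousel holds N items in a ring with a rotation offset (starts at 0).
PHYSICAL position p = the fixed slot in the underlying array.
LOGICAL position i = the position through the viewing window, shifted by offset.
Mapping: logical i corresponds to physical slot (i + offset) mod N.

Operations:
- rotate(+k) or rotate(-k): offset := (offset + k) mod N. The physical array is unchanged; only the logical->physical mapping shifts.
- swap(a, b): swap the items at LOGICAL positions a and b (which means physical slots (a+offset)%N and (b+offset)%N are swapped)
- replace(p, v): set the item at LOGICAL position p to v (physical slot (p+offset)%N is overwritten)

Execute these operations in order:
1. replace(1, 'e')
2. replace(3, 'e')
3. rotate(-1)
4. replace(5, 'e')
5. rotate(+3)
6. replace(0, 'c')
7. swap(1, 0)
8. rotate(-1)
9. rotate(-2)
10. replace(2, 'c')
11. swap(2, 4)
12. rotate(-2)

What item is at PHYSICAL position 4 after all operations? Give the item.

Answer: e

Derivation:
After op 1 (replace(1, 'e')): offset=0, physical=[A,e,C,D,E,F,G], logical=[A,e,C,D,E,F,G]
After op 2 (replace(3, 'e')): offset=0, physical=[A,e,C,e,E,F,G], logical=[A,e,C,e,E,F,G]
After op 3 (rotate(-1)): offset=6, physical=[A,e,C,e,E,F,G], logical=[G,A,e,C,e,E,F]
After op 4 (replace(5, 'e')): offset=6, physical=[A,e,C,e,e,F,G], logical=[G,A,e,C,e,e,F]
After op 5 (rotate(+3)): offset=2, physical=[A,e,C,e,e,F,G], logical=[C,e,e,F,G,A,e]
After op 6 (replace(0, 'c')): offset=2, physical=[A,e,c,e,e,F,G], logical=[c,e,e,F,G,A,e]
After op 7 (swap(1, 0)): offset=2, physical=[A,e,e,c,e,F,G], logical=[e,c,e,F,G,A,e]
After op 8 (rotate(-1)): offset=1, physical=[A,e,e,c,e,F,G], logical=[e,e,c,e,F,G,A]
After op 9 (rotate(-2)): offset=6, physical=[A,e,e,c,e,F,G], logical=[G,A,e,e,c,e,F]
After op 10 (replace(2, 'c')): offset=6, physical=[A,c,e,c,e,F,G], logical=[G,A,c,e,c,e,F]
After op 11 (swap(2, 4)): offset=6, physical=[A,c,e,c,e,F,G], logical=[G,A,c,e,c,e,F]
After op 12 (rotate(-2)): offset=4, physical=[A,c,e,c,e,F,G], logical=[e,F,G,A,c,e,c]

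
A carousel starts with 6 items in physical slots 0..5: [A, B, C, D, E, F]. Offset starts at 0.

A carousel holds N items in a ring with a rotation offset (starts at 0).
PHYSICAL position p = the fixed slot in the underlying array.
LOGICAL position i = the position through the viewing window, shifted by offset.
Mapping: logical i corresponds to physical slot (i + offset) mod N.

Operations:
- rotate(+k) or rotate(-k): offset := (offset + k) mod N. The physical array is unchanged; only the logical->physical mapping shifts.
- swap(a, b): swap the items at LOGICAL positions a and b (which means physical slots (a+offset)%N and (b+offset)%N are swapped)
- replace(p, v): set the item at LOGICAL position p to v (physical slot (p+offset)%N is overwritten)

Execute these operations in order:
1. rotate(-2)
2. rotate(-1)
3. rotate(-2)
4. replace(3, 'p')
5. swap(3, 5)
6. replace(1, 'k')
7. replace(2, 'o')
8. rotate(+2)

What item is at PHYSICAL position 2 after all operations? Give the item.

After op 1 (rotate(-2)): offset=4, physical=[A,B,C,D,E,F], logical=[E,F,A,B,C,D]
After op 2 (rotate(-1)): offset=3, physical=[A,B,C,D,E,F], logical=[D,E,F,A,B,C]
After op 3 (rotate(-2)): offset=1, physical=[A,B,C,D,E,F], logical=[B,C,D,E,F,A]
After op 4 (replace(3, 'p')): offset=1, physical=[A,B,C,D,p,F], logical=[B,C,D,p,F,A]
After op 5 (swap(3, 5)): offset=1, physical=[p,B,C,D,A,F], logical=[B,C,D,A,F,p]
After op 6 (replace(1, 'k')): offset=1, physical=[p,B,k,D,A,F], logical=[B,k,D,A,F,p]
After op 7 (replace(2, 'o')): offset=1, physical=[p,B,k,o,A,F], logical=[B,k,o,A,F,p]
After op 8 (rotate(+2)): offset=3, physical=[p,B,k,o,A,F], logical=[o,A,F,p,B,k]

Answer: k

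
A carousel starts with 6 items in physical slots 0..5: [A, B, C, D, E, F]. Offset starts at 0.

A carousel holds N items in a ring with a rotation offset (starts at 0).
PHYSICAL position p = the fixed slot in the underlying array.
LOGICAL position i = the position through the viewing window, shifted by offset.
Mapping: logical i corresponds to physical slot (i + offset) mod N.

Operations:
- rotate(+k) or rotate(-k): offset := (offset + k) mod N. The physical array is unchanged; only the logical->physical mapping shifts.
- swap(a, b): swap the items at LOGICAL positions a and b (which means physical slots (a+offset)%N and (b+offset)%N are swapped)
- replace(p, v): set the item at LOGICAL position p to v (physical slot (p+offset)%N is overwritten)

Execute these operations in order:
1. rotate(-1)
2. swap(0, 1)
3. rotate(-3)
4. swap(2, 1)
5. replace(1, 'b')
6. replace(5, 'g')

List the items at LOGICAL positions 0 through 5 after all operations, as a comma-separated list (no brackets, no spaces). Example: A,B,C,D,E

After op 1 (rotate(-1)): offset=5, physical=[A,B,C,D,E,F], logical=[F,A,B,C,D,E]
After op 2 (swap(0, 1)): offset=5, physical=[F,B,C,D,E,A], logical=[A,F,B,C,D,E]
After op 3 (rotate(-3)): offset=2, physical=[F,B,C,D,E,A], logical=[C,D,E,A,F,B]
After op 4 (swap(2, 1)): offset=2, physical=[F,B,C,E,D,A], logical=[C,E,D,A,F,B]
After op 5 (replace(1, 'b')): offset=2, physical=[F,B,C,b,D,A], logical=[C,b,D,A,F,B]
After op 6 (replace(5, 'g')): offset=2, physical=[F,g,C,b,D,A], logical=[C,b,D,A,F,g]

Answer: C,b,D,A,F,g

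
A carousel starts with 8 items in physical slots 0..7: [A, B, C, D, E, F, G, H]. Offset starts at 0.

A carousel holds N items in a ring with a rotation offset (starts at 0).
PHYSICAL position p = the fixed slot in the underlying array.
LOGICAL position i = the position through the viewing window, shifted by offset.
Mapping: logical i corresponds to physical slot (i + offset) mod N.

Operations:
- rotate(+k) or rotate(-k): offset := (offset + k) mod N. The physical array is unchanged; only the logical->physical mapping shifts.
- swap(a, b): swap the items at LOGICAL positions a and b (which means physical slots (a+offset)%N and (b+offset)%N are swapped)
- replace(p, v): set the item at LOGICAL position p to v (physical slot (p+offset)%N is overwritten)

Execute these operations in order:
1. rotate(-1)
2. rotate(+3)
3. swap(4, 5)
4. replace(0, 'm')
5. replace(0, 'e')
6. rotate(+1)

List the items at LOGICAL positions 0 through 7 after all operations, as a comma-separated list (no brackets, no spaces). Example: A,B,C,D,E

Answer: D,E,F,H,G,A,B,e

Derivation:
After op 1 (rotate(-1)): offset=7, physical=[A,B,C,D,E,F,G,H], logical=[H,A,B,C,D,E,F,G]
After op 2 (rotate(+3)): offset=2, physical=[A,B,C,D,E,F,G,H], logical=[C,D,E,F,G,H,A,B]
After op 3 (swap(4, 5)): offset=2, physical=[A,B,C,D,E,F,H,G], logical=[C,D,E,F,H,G,A,B]
After op 4 (replace(0, 'm')): offset=2, physical=[A,B,m,D,E,F,H,G], logical=[m,D,E,F,H,G,A,B]
After op 5 (replace(0, 'e')): offset=2, physical=[A,B,e,D,E,F,H,G], logical=[e,D,E,F,H,G,A,B]
After op 6 (rotate(+1)): offset=3, physical=[A,B,e,D,E,F,H,G], logical=[D,E,F,H,G,A,B,e]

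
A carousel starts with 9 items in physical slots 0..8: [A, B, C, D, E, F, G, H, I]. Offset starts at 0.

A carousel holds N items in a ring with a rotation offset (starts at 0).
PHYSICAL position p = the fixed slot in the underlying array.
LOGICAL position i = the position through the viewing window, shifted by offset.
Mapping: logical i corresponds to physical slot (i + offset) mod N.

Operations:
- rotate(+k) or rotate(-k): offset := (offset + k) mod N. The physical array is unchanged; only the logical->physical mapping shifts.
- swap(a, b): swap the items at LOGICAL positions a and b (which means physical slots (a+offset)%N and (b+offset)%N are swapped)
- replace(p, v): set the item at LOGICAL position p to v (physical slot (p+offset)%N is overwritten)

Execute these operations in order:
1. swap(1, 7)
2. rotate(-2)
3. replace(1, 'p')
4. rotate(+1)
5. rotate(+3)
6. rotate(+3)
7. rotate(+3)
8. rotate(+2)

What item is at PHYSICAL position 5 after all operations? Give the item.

After op 1 (swap(1, 7)): offset=0, physical=[A,H,C,D,E,F,G,B,I], logical=[A,H,C,D,E,F,G,B,I]
After op 2 (rotate(-2)): offset=7, physical=[A,H,C,D,E,F,G,B,I], logical=[B,I,A,H,C,D,E,F,G]
After op 3 (replace(1, 'p')): offset=7, physical=[A,H,C,D,E,F,G,B,p], logical=[B,p,A,H,C,D,E,F,G]
After op 4 (rotate(+1)): offset=8, physical=[A,H,C,D,E,F,G,B,p], logical=[p,A,H,C,D,E,F,G,B]
After op 5 (rotate(+3)): offset=2, physical=[A,H,C,D,E,F,G,B,p], logical=[C,D,E,F,G,B,p,A,H]
After op 6 (rotate(+3)): offset=5, physical=[A,H,C,D,E,F,G,B,p], logical=[F,G,B,p,A,H,C,D,E]
After op 7 (rotate(+3)): offset=8, physical=[A,H,C,D,E,F,G,B,p], logical=[p,A,H,C,D,E,F,G,B]
After op 8 (rotate(+2)): offset=1, physical=[A,H,C,D,E,F,G,B,p], logical=[H,C,D,E,F,G,B,p,A]

Answer: F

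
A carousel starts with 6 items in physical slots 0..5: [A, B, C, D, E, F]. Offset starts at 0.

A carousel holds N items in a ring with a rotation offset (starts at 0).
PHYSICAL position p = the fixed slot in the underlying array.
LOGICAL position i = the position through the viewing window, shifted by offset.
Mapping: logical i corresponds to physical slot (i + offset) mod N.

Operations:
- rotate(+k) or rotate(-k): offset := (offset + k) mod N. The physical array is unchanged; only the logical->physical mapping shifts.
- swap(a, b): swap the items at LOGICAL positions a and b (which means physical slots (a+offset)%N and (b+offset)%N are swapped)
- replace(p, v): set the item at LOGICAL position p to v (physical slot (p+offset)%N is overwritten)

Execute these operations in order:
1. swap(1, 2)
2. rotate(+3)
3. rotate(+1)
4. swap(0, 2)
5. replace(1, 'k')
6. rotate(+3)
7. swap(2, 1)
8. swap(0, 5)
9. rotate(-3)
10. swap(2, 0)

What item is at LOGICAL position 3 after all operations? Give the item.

After op 1 (swap(1, 2)): offset=0, physical=[A,C,B,D,E,F], logical=[A,C,B,D,E,F]
After op 2 (rotate(+3)): offset=3, physical=[A,C,B,D,E,F], logical=[D,E,F,A,C,B]
After op 3 (rotate(+1)): offset=4, physical=[A,C,B,D,E,F], logical=[E,F,A,C,B,D]
After op 4 (swap(0, 2)): offset=4, physical=[E,C,B,D,A,F], logical=[A,F,E,C,B,D]
After op 5 (replace(1, 'k')): offset=4, physical=[E,C,B,D,A,k], logical=[A,k,E,C,B,D]
After op 6 (rotate(+3)): offset=1, physical=[E,C,B,D,A,k], logical=[C,B,D,A,k,E]
After op 7 (swap(2, 1)): offset=1, physical=[E,C,D,B,A,k], logical=[C,D,B,A,k,E]
After op 8 (swap(0, 5)): offset=1, physical=[C,E,D,B,A,k], logical=[E,D,B,A,k,C]
After op 9 (rotate(-3)): offset=4, physical=[C,E,D,B,A,k], logical=[A,k,C,E,D,B]
After op 10 (swap(2, 0)): offset=4, physical=[A,E,D,B,C,k], logical=[C,k,A,E,D,B]

Answer: E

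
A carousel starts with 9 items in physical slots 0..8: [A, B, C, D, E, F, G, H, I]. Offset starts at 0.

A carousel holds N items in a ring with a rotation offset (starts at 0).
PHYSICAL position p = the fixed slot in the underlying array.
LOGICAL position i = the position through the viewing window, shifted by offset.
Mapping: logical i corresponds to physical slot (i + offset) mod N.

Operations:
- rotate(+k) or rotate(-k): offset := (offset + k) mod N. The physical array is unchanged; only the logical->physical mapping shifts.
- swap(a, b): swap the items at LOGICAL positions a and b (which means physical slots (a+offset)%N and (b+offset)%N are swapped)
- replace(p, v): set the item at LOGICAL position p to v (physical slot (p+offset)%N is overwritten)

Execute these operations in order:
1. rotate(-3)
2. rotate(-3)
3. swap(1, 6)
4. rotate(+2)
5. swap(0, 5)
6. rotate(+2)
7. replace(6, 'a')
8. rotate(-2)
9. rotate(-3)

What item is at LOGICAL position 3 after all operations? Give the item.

Answer: B

Derivation:
After op 1 (rotate(-3)): offset=6, physical=[A,B,C,D,E,F,G,H,I], logical=[G,H,I,A,B,C,D,E,F]
After op 2 (rotate(-3)): offset=3, physical=[A,B,C,D,E,F,G,H,I], logical=[D,E,F,G,H,I,A,B,C]
After op 3 (swap(1, 6)): offset=3, physical=[E,B,C,D,A,F,G,H,I], logical=[D,A,F,G,H,I,E,B,C]
After op 4 (rotate(+2)): offset=5, physical=[E,B,C,D,A,F,G,H,I], logical=[F,G,H,I,E,B,C,D,A]
After op 5 (swap(0, 5)): offset=5, physical=[E,F,C,D,A,B,G,H,I], logical=[B,G,H,I,E,F,C,D,A]
After op 6 (rotate(+2)): offset=7, physical=[E,F,C,D,A,B,G,H,I], logical=[H,I,E,F,C,D,A,B,G]
After op 7 (replace(6, 'a')): offset=7, physical=[E,F,C,D,a,B,G,H,I], logical=[H,I,E,F,C,D,a,B,G]
After op 8 (rotate(-2)): offset=5, physical=[E,F,C,D,a,B,G,H,I], logical=[B,G,H,I,E,F,C,D,a]
After op 9 (rotate(-3)): offset=2, physical=[E,F,C,D,a,B,G,H,I], logical=[C,D,a,B,G,H,I,E,F]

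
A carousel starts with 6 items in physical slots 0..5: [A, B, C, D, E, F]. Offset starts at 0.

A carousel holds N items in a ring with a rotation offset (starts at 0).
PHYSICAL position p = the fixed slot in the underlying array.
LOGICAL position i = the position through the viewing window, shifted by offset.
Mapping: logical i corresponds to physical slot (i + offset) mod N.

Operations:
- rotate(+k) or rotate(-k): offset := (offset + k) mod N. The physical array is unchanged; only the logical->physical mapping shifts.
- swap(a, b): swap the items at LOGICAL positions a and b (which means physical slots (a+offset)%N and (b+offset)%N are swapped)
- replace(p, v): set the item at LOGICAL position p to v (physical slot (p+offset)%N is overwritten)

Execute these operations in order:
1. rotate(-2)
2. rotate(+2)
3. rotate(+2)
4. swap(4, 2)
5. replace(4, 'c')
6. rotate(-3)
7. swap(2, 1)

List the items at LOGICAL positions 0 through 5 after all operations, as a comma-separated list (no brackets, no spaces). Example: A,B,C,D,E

After op 1 (rotate(-2)): offset=4, physical=[A,B,C,D,E,F], logical=[E,F,A,B,C,D]
After op 2 (rotate(+2)): offset=0, physical=[A,B,C,D,E,F], logical=[A,B,C,D,E,F]
After op 3 (rotate(+2)): offset=2, physical=[A,B,C,D,E,F], logical=[C,D,E,F,A,B]
After op 4 (swap(4, 2)): offset=2, physical=[E,B,C,D,A,F], logical=[C,D,A,F,E,B]
After op 5 (replace(4, 'c')): offset=2, physical=[c,B,C,D,A,F], logical=[C,D,A,F,c,B]
After op 6 (rotate(-3)): offset=5, physical=[c,B,C,D,A,F], logical=[F,c,B,C,D,A]
After op 7 (swap(2, 1)): offset=5, physical=[B,c,C,D,A,F], logical=[F,B,c,C,D,A]

Answer: F,B,c,C,D,A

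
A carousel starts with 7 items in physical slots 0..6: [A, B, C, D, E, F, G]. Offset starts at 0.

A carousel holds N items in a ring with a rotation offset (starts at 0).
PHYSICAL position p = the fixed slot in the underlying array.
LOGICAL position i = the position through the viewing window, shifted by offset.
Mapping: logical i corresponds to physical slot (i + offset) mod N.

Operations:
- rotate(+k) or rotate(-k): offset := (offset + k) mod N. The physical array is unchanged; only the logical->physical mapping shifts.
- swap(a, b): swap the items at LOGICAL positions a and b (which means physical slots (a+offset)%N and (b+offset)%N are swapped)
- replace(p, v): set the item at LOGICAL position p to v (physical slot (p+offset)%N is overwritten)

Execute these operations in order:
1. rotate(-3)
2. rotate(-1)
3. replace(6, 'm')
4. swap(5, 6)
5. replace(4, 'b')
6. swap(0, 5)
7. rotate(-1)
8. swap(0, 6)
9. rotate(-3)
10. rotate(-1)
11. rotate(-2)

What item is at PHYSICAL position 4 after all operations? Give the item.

After op 1 (rotate(-3)): offset=4, physical=[A,B,C,D,E,F,G], logical=[E,F,G,A,B,C,D]
After op 2 (rotate(-1)): offset=3, physical=[A,B,C,D,E,F,G], logical=[D,E,F,G,A,B,C]
After op 3 (replace(6, 'm')): offset=3, physical=[A,B,m,D,E,F,G], logical=[D,E,F,G,A,B,m]
After op 4 (swap(5, 6)): offset=3, physical=[A,m,B,D,E,F,G], logical=[D,E,F,G,A,m,B]
After op 5 (replace(4, 'b')): offset=3, physical=[b,m,B,D,E,F,G], logical=[D,E,F,G,b,m,B]
After op 6 (swap(0, 5)): offset=3, physical=[b,D,B,m,E,F,G], logical=[m,E,F,G,b,D,B]
After op 7 (rotate(-1)): offset=2, physical=[b,D,B,m,E,F,G], logical=[B,m,E,F,G,b,D]
After op 8 (swap(0, 6)): offset=2, physical=[b,B,D,m,E,F,G], logical=[D,m,E,F,G,b,B]
After op 9 (rotate(-3)): offset=6, physical=[b,B,D,m,E,F,G], logical=[G,b,B,D,m,E,F]
After op 10 (rotate(-1)): offset=5, physical=[b,B,D,m,E,F,G], logical=[F,G,b,B,D,m,E]
After op 11 (rotate(-2)): offset=3, physical=[b,B,D,m,E,F,G], logical=[m,E,F,G,b,B,D]

Answer: E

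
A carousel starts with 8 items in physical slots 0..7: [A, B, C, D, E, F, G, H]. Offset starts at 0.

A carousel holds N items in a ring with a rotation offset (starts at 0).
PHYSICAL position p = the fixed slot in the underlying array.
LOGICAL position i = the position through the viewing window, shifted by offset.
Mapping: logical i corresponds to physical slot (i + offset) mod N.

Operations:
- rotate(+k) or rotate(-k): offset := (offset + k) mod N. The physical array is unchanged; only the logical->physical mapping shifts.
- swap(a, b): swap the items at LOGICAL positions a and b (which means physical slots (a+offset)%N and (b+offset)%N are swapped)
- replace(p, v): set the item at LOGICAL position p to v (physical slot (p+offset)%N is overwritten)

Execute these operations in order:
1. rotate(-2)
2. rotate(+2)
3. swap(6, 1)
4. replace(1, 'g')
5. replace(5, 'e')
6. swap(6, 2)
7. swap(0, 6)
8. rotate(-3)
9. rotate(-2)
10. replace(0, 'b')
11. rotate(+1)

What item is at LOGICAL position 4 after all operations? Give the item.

After op 1 (rotate(-2)): offset=6, physical=[A,B,C,D,E,F,G,H], logical=[G,H,A,B,C,D,E,F]
After op 2 (rotate(+2)): offset=0, physical=[A,B,C,D,E,F,G,H], logical=[A,B,C,D,E,F,G,H]
After op 3 (swap(6, 1)): offset=0, physical=[A,G,C,D,E,F,B,H], logical=[A,G,C,D,E,F,B,H]
After op 4 (replace(1, 'g')): offset=0, physical=[A,g,C,D,E,F,B,H], logical=[A,g,C,D,E,F,B,H]
After op 5 (replace(5, 'e')): offset=0, physical=[A,g,C,D,E,e,B,H], logical=[A,g,C,D,E,e,B,H]
After op 6 (swap(6, 2)): offset=0, physical=[A,g,B,D,E,e,C,H], logical=[A,g,B,D,E,e,C,H]
After op 7 (swap(0, 6)): offset=0, physical=[C,g,B,D,E,e,A,H], logical=[C,g,B,D,E,e,A,H]
After op 8 (rotate(-3)): offset=5, physical=[C,g,B,D,E,e,A,H], logical=[e,A,H,C,g,B,D,E]
After op 9 (rotate(-2)): offset=3, physical=[C,g,B,D,E,e,A,H], logical=[D,E,e,A,H,C,g,B]
After op 10 (replace(0, 'b')): offset=3, physical=[C,g,B,b,E,e,A,H], logical=[b,E,e,A,H,C,g,B]
After op 11 (rotate(+1)): offset=4, physical=[C,g,B,b,E,e,A,H], logical=[E,e,A,H,C,g,B,b]

Answer: C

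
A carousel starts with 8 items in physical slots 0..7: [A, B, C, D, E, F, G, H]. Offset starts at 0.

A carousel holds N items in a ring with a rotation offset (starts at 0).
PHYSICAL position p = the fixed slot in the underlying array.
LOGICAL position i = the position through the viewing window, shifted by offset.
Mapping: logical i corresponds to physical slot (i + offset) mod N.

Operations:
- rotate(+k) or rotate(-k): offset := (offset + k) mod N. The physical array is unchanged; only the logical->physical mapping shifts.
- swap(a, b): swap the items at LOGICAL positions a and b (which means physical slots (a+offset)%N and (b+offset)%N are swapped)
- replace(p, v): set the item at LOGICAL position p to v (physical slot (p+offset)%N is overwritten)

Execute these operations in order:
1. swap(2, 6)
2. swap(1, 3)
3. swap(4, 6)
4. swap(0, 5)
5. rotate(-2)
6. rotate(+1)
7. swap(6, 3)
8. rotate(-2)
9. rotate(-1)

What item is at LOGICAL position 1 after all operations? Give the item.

After op 1 (swap(2, 6)): offset=0, physical=[A,B,G,D,E,F,C,H], logical=[A,B,G,D,E,F,C,H]
After op 2 (swap(1, 3)): offset=0, physical=[A,D,G,B,E,F,C,H], logical=[A,D,G,B,E,F,C,H]
After op 3 (swap(4, 6)): offset=0, physical=[A,D,G,B,C,F,E,H], logical=[A,D,G,B,C,F,E,H]
After op 4 (swap(0, 5)): offset=0, physical=[F,D,G,B,C,A,E,H], logical=[F,D,G,B,C,A,E,H]
After op 5 (rotate(-2)): offset=6, physical=[F,D,G,B,C,A,E,H], logical=[E,H,F,D,G,B,C,A]
After op 6 (rotate(+1)): offset=7, physical=[F,D,G,B,C,A,E,H], logical=[H,F,D,G,B,C,A,E]
After op 7 (swap(6, 3)): offset=7, physical=[F,D,A,B,C,G,E,H], logical=[H,F,D,A,B,C,G,E]
After op 8 (rotate(-2)): offset=5, physical=[F,D,A,B,C,G,E,H], logical=[G,E,H,F,D,A,B,C]
After op 9 (rotate(-1)): offset=4, physical=[F,D,A,B,C,G,E,H], logical=[C,G,E,H,F,D,A,B]

Answer: G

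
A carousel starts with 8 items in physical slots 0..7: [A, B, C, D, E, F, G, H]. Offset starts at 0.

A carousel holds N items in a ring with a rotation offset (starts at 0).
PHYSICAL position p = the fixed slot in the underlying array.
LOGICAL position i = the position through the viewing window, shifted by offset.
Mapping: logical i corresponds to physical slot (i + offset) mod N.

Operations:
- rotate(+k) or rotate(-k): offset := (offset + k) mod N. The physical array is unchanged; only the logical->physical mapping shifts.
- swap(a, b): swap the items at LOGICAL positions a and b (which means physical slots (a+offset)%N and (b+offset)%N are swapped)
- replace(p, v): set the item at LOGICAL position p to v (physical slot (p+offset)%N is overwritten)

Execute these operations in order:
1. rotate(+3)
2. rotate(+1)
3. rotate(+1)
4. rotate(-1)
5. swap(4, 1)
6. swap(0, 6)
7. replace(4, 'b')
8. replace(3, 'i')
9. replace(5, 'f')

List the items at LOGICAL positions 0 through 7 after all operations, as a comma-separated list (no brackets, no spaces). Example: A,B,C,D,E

After op 1 (rotate(+3)): offset=3, physical=[A,B,C,D,E,F,G,H], logical=[D,E,F,G,H,A,B,C]
After op 2 (rotate(+1)): offset=4, physical=[A,B,C,D,E,F,G,H], logical=[E,F,G,H,A,B,C,D]
After op 3 (rotate(+1)): offset=5, physical=[A,B,C,D,E,F,G,H], logical=[F,G,H,A,B,C,D,E]
After op 4 (rotate(-1)): offset=4, physical=[A,B,C,D,E,F,G,H], logical=[E,F,G,H,A,B,C,D]
After op 5 (swap(4, 1)): offset=4, physical=[F,B,C,D,E,A,G,H], logical=[E,A,G,H,F,B,C,D]
After op 6 (swap(0, 6)): offset=4, physical=[F,B,E,D,C,A,G,H], logical=[C,A,G,H,F,B,E,D]
After op 7 (replace(4, 'b')): offset=4, physical=[b,B,E,D,C,A,G,H], logical=[C,A,G,H,b,B,E,D]
After op 8 (replace(3, 'i')): offset=4, physical=[b,B,E,D,C,A,G,i], logical=[C,A,G,i,b,B,E,D]
After op 9 (replace(5, 'f')): offset=4, physical=[b,f,E,D,C,A,G,i], logical=[C,A,G,i,b,f,E,D]

Answer: C,A,G,i,b,f,E,D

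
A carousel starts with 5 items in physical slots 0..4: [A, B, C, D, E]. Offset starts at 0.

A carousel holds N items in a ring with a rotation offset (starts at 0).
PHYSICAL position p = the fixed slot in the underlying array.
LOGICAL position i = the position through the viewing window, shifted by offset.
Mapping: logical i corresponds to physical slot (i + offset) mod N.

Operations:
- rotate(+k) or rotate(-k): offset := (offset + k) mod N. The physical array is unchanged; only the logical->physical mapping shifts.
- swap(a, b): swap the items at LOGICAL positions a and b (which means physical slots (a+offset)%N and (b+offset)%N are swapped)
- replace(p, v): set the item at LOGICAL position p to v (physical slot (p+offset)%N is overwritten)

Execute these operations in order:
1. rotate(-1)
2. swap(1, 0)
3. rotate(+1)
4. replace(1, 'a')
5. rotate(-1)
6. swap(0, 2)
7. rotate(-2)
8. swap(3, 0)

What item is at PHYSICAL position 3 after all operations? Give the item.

After op 1 (rotate(-1)): offset=4, physical=[A,B,C,D,E], logical=[E,A,B,C,D]
After op 2 (swap(1, 0)): offset=4, physical=[E,B,C,D,A], logical=[A,E,B,C,D]
After op 3 (rotate(+1)): offset=0, physical=[E,B,C,D,A], logical=[E,B,C,D,A]
After op 4 (replace(1, 'a')): offset=0, physical=[E,a,C,D,A], logical=[E,a,C,D,A]
After op 5 (rotate(-1)): offset=4, physical=[E,a,C,D,A], logical=[A,E,a,C,D]
After op 6 (swap(0, 2)): offset=4, physical=[E,A,C,D,a], logical=[a,E,A,C,D]
After op 7 (rotate(-2)): offset=2, physical=[E,A,C,D,a], logical=[C,D,a,E,A]
After op 8 (swap(3, 0)): offset=2, physical=[C,A,E,D,a], logical=[E,D,a,C,A]

Answer: D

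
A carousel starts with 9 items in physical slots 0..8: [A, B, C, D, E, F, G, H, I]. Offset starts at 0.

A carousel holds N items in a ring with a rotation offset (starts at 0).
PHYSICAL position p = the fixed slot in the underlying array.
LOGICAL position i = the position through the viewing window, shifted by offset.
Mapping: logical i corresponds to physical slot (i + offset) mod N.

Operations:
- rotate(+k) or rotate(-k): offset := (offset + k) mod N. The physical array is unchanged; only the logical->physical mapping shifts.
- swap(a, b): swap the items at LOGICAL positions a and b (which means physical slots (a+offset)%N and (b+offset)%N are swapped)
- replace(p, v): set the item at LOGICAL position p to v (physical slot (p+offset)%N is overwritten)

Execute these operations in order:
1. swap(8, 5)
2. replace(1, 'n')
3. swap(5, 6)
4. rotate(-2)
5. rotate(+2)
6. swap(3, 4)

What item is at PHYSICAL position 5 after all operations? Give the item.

After op 1 (swap(8, 5)): offset=0, physical=[A,B,C,D,E,I,G,H,F], logical=[A,B,C,D,E,I,G,H,F]
After op 2 (replace(1, 'n')): offset=0, physical=[A,n,C,D,E,I,G,H,F], logical=[A,n,C,D,E,I,G,H,F]
After op 3 (swap(5, 6)): offset=0, physical=[A,n,C,D,E,G,I,H,F], logical=[A,n,C,D,E,G,I,H,F]
After op 4 (rotate(-2)): offset=7, physical=[A,n,C,D,E,G,I,H,F], logical=[H,F,A,n,C,D,E,G,I]
After op 5 (rotate(+2)): offset=0, physical=[A,n,C,D,E,G,I,H,F], logical=[A,n,C,D,E,G,I,H,F]
After op 6 (swap(3, 4)): offset=0, physical=[A,n,C,E,D,G,I,H,F], logical=[A,n,C,E,D,G,I,H,F]

Answer: G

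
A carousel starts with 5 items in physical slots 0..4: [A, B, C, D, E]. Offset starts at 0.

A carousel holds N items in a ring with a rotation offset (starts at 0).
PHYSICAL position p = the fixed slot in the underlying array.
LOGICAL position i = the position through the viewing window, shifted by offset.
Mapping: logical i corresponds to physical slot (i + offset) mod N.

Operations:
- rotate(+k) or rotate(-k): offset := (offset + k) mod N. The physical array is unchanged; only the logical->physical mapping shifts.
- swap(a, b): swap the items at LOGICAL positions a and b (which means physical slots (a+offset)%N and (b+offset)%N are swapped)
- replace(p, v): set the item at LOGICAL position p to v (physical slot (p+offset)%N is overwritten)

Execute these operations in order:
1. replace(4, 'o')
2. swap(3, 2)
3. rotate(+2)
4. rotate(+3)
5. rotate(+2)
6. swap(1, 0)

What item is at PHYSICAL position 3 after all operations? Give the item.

After op 1 (replace(4, 'o')): offset=0, physical=[A,B,C,D,o], logical=[A,B,C,D,o]
After op 2 (swap(3, 2)): offset=0, physical=[A,B,D,C,o], logical=[A,B,D,C,o]
After op 3 (rotate(+2)): offset=2, physical=[A,B,D,C,o], logical=[D,C,o,A,B]
After op 4 (rotate(+3)): offset=0, physical=[A,B,D,C,o], logical=[A,B,D,C,o]
After op 5 (rotate(+2)): offset=2, physical=[A,B,D,C,o], logical=[D,C,o,A,B]
After op 6 (swap(1, 0)): offset=2, physical=[A,B,C,D,o], logical=[C,D,o,A,B]

Answer: D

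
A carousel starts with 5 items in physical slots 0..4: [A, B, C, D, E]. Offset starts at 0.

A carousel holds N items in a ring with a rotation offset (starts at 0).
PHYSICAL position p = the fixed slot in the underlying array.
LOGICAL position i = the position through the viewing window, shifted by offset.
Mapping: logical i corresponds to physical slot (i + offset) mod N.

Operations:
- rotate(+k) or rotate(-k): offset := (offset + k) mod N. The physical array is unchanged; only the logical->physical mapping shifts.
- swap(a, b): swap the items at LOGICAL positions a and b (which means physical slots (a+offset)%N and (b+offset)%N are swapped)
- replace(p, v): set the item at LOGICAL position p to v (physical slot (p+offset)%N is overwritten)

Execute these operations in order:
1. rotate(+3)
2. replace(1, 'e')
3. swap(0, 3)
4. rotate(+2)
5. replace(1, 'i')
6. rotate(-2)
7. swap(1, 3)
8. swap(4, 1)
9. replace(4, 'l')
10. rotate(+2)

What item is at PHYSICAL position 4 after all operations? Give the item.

After op 1 (rotate(+3)): offset=3, physical=[A,B,C,D,E], logical=[D,E,A,B,C]
After op 2 (replace(1, 'e')): offset=3, physical=[A,B,C,D,e], logical=[D,e,A,B,C]
After op 3 (swap(0, 3)): offset=3, physical=[A,D,C,B,e], logical=[B,e,A,D,C]
After op 4 (rotate(+2)): offset=0, physical=[A,D,C,B,e], logical=[A,D,C,B,e]
After op 5 (replace(1, 'i')): offset=0, physical=[A,i,C,B,e], logical=[A,i,C,B,e]
After op 6 (rotate(-2)): offset=3, physical=[A,i,C,B,e], logical=[B,e,A,i,C]
After op 7 (swap(1, 3)): offset=3, physical=[A,e,C,B,i], logical=[B,i,A,e,C]
After op 8 (swap(4, 1)): offset=3, physical=[A,e,i,B,C], logical=[B,C,A,e,i]
After op 9 (replace(4, 'l')): offset=3, physical=[A,e,l,B,C], logical=[B,C,A,e,l]
After op 10 (rotate(+2)): offset=0, physical=[A,e,l,B,C], logical=[A,e,l,B,C]

Answer: C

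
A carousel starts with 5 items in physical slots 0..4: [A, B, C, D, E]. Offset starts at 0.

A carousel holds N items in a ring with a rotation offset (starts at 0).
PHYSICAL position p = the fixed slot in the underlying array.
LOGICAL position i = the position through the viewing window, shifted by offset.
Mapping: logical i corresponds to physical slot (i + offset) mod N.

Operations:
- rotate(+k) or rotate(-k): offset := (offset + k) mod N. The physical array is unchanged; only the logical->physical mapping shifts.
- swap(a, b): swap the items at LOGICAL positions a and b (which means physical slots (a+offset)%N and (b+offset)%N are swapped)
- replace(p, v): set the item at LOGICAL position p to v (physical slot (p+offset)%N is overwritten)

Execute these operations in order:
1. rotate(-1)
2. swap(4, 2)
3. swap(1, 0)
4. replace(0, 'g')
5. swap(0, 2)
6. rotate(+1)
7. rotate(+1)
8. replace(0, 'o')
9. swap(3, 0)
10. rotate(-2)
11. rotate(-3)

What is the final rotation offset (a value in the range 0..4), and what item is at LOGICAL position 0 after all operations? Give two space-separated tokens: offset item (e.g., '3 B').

After op 1 (rotate(-1)): offset=4, physical=[A,B,C,D,E], logical=[E,A,B,C,D]
After op 2 (swap(4, 2)): offset=4, physical=[A,D,C,B,E], logical=[E,A,D,C,B]
After op 3 (swap(1, 0)): offset=4, physical=[E,D,C,B,A], logical=[A,E,D,C,B]
After op 4 (replace(0, 'g')): offset=4, physical=[E,D,C,B,g], logical=[g,E,D,C,B]
After op 5 (swap(0, 2)): offset=4, physical=[E,g,C,B,D], logical=[D,E,g,C,B]
After op 6 (rotate(+1)): offset=0, physical=[E,g,C,B,D], logical=[E,g,C,B,D]
After op 7 (rotate(+1)): offset=1, physical=[E,g,C,B,D], logical=[g,C,B,D,E]
After op 8 (replace(0, 'o')): offset=1, physical=[E,o,C,B,D], logical=[o,C,B,D,E]
After op 9 (swap(3, 0)): offset=1, physical=[E,D,C,B,o], logical=[D,C,B,o,E]
After op 10 (rotate(-2)): offset=4, physical=[E,D,C,B,o], logical=[o,E,D,C,B]
After op 11 (rotate(-3)): offset=1, physical=[E,D,C,B,o], logical=[D,C,B,o,E]

Answer: 1 D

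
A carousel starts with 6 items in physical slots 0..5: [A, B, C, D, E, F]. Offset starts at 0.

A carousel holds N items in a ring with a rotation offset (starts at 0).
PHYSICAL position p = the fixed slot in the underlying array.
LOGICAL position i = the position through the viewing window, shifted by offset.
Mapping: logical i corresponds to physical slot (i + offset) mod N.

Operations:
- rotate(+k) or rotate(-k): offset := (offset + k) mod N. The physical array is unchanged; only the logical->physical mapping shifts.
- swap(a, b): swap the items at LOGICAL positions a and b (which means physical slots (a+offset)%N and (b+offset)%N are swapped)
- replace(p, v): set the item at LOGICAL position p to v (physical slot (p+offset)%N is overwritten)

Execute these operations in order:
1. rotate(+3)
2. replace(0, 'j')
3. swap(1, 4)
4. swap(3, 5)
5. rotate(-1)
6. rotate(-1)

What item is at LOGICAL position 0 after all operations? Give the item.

After op 1 (rotate(+3)): offset=3, physical=[A,B,C,D,E,F], logical=[D,E,F,A,B,C]
After op 2 (replace(0, 'j')): offset=3, physical=[A,B,C,j,E,F], logical=[j,E,F,A,B,C]
After op 3 (swap(1, 4)): offset=3, physical=[A,E,C,j,B,F], logical=[j,B,F,A,E,C]
After op 4 (swap(3, 5)): offset=3, physical=[C,E,A,j,B,F], logical=[j,B,F,C,E,A]
After op 5 (rotate(-1)): offset=2, physical=[C,E,A,j,B,F], logical=[A,j,B,F,C,E]
After op 6 (rotate(-1)): offset=1, physical=[C,E,A,j,B,F], logical=[E,A,j,B,F,C]

Answer: E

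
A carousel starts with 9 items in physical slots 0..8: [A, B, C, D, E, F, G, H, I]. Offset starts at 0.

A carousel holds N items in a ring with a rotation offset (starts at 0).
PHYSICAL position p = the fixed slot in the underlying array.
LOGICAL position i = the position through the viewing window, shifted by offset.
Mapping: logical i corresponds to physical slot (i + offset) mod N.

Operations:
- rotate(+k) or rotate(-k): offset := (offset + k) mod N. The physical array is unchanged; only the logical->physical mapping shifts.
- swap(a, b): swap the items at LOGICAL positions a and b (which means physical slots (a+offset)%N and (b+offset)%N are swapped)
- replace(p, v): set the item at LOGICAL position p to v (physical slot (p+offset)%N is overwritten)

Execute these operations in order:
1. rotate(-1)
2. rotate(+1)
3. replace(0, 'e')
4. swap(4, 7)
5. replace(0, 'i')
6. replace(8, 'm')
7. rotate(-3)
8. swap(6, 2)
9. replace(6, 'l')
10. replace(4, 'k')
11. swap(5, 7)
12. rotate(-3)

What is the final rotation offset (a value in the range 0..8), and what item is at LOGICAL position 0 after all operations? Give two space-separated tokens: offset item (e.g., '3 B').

After op 1 (rotate(-1)): offset=8, physical=[A,B,C,D,E,F,G,H,I], logical=[I,A,B,C,D,E,F,G,H]
After op 2 (rotate(+1)): offset=0, physical=[A,B,C,D,E,F,G,H,I], logical=[A,B,C,D,E,F,G,H,I]
After op 3 (replace(0, 'e')): offset=0, physical=[e,B,C,D,E,F,G,H,I], logical=[e,B,C,D,E,F,G,H,I]
After op 4 (swap(4, 7)): offset=0, physical=[e,B,C,D,H,F,G,E,I], logical=[e,B,C,D,H,F,G,E,I]
After op 5 (replace(0, 'i')): offset=0, physical=[i,B,C,D,H,F,G,E,I], logical=[i,B,C,D,H,F,G,E,I]
After op 6 (replace(8, 'm')): offset=0, physical=[i,B,C,D,H,F,G,E,m], logical=[i,B,C,D,H,F,G,E,m]
After op 7 (rotate(-3)): offset=6, physical=[i,B,C,D,H,F,G,E,m], logical=[G,E,m,i,B,C,D,H,F]
After op 8 (swap(6, 2)): offset=6, physical=[i,B,C,m,H,F,G,E,D], logical=[G,E,D,i,B,C,m,H,F]
After op 9 (replace(6, 'l')): offset=6, physical=[i,B,C,l,H,F,G,E,D], logical=[G,E,D,i,B,C,l,H,F]
After op 10 (replace(4, 'k')): offset=6, physical=[i,k,C,l,H,F,G,E,D], logical=[G,E,D,i,k,C,l,H,F]
After op 11 (swap(5, 7)): offset=6, physical=[i,k,H,l,C,F,G,E,D], logical=[G,E,D,i,k,H,l,C,F]
After op 12 (rotate(-3)): offset=3, physical=[i,k,H,l,C,F,G,E,D], logical=[l,C,F,G,E,D,i,k,H]

Answer: 3 l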